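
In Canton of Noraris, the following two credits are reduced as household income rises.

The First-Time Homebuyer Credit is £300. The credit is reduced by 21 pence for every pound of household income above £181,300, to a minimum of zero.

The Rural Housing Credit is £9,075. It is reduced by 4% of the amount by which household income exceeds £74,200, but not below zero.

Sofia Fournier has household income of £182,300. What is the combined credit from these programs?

First-Time Homebuyer Credit: 21% of the £1,000 excess over £181,300 is £210; credit = £300 − £210 = £90.
Rural Housing Credit: 4% of the £108,100 excess over £74,200 is £4,324; credit = £9,075 − £4,324 = £4,751.
Total: £90 + £4,751 = £4,841.

£4,841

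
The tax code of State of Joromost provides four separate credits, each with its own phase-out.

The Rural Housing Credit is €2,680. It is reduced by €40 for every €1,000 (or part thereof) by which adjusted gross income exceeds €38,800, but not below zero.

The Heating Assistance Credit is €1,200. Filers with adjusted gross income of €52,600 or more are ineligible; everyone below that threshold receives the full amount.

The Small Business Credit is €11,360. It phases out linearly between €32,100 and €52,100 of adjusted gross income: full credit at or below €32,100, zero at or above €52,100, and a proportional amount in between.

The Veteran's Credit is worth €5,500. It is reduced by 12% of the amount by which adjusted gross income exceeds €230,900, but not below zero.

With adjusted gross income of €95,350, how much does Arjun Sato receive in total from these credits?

Rural Housing Credit: income exceeds €38,800 by €56,550, which is 57 full-or-partial €1,000 increments; reduction = 57 × €40 = €2,280, leaving €400.
Heating Assistance Credit: €95,350 meets or exceeds the €52,600 cutoff, so the credit is €0.
Small Business Credit: €95,350 is at or above €52,100, so the credit is €0.
Veteran's Credit: €95,350 is at or below the €230,900 threshold, so the full €5,500 applies.
Total: €400 + €0 + €0 + €5,500 = €5,900.

€5,900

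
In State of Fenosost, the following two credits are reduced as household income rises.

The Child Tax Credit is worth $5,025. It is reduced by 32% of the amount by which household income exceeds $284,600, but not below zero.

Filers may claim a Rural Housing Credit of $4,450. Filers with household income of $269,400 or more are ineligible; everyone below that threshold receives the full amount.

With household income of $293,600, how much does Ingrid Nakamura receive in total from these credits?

Child Tax Credit: 32% of the $9,000 excess over $284,600 is $2,880; credit = $5,025 − $2,880 = $2,145.
Rural Housing Credit: $293,600 meets or exceeds the $269,400 cutoff, so the credit is $0.
Total: $2,145 + $0 = $2,145.

$2,145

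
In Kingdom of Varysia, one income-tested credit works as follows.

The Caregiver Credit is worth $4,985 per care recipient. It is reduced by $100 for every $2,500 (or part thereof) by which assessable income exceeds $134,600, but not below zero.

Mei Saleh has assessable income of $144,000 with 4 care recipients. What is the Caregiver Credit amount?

$19,540

Caregiver Credit: base = 4 × $4,985 = $19,940. income exceeds $134,600 by $9,400, which is 4 full-or-partial $2,500 increments; reduction = 4 × $100 = $400, leaving $19,540.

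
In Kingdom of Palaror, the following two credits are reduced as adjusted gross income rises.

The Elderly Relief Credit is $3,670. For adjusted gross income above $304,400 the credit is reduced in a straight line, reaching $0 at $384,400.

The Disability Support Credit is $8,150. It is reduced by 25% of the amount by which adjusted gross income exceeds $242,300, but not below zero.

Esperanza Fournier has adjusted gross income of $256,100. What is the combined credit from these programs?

$8,370

Elderly Relief Credit: $256,100 is at or below the $304,400 threshold, so the full $3,670 applies.
Disability Support Credit: 25% of the $13,800 excess over $242,300 is $3,450; credit = $8,150 − $3,450 = $4,700.
Total: $3,670 + $4,700 = $8,370.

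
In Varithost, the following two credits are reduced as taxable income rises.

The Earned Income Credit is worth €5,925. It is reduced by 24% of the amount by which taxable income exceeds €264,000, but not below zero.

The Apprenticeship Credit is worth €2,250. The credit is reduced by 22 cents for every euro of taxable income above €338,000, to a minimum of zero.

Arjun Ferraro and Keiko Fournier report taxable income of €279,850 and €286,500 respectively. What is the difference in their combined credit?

€1,596

Arjun (€279,850): Earned Income Credit: 24% of the €15,850 excess over €264,000 is €3,804; credit = €5,925 − €3,804 = €2,121. Apprenticeship Credit: €279,850 is at or below the €338,000 threshold, so the full €2,250 applies. total €2,121 + €2,250 = €4,371
Keiko (€286,500): Earned Income Credit: 24% of the €22,500 excess over €264,000 is €5,400; credit = €5,925 − €5,400 = €525. Apprenticeship Credit: €286,500 is at or below the €338,000 threshold, so the full €2,250 applies. total €525 + €2,250 = €2,775
Difference: |€4,371 − €2,775| = €1,596.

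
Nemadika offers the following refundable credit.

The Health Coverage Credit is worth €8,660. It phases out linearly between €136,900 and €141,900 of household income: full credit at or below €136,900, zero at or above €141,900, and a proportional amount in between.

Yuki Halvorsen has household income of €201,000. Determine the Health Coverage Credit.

Health Coverage Credit: €201,000 is at or above €141,900, so the credit is €0.

€0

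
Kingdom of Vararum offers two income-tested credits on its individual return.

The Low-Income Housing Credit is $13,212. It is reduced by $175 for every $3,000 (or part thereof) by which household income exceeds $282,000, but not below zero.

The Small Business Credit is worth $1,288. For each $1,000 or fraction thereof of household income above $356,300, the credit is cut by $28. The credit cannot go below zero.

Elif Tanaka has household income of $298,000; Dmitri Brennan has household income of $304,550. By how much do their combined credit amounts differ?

$350

Elif ($298,000): Low-Income Housing Credit: income exceeds $282,000 by $16,000, which is 6 full-or-partial $3,000 increments; reduction = 6 × $175 = $1,050, leaving $12,162. Small Business Credit: $298,000 is at or below the $356,300 threshold, so the full $1,288 applies. total $12,162 + $1,288 = $13,450
Dmitri ($304,550): Low-Income Housing Credit: income exceeds $282,000 by $22,550, which is 8 full-or-partial $3,000 increments; reduction = 8 × $175 = $1,400, leaving $11,812. Small Business Credit: $304,550 is at or below the $356,300 threshold, so the full $1,288 applies. total $11,812 + $1,288 = $13,100
Difference: |$13,450 − $13,100| = $350.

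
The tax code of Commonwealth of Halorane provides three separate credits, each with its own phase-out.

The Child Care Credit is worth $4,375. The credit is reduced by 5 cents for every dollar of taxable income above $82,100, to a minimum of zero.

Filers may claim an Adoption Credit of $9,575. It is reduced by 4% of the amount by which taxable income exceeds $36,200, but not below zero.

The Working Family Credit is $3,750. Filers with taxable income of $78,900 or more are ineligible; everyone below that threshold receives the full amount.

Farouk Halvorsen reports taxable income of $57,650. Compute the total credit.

$16,842

Child Care Credit: $57,650 is at or below the $82,100 threshold, so the full $4,375 applies.
Adoption Credit: 4% of the $21,450 excess over $36,200 is $858; credit = $9,575 − $858 = $8,717.
Working Family Credit: $57,650 is below the $78,900 cutoff, so the full $3,750 applies.
Total: $4,375 + $8,717 + $3,750 = $16,842.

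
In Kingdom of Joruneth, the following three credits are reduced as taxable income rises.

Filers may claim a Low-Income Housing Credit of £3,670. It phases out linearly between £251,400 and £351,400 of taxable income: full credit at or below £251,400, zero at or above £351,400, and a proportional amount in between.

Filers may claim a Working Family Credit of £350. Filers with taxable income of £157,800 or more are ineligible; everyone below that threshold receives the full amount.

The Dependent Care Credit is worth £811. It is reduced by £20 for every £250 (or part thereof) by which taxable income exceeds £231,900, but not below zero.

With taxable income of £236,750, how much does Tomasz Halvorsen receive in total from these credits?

Low-Income Housing Credit: £236,750 is at or below the £251,400 threshold, so the full £3,670 applies.
Working Family Credit: £236,750 meets or exceeds the £157,800 cutoff, so the credit is £0.
Dependent Care Credit: income exceeds £231,900 by £4,850, which is 20 full-or-partial £250 increments; reduction = 20 × £20 = £400, leaving £411.
Total: £3,670 + £0 + £411 = £4,081.

£4,081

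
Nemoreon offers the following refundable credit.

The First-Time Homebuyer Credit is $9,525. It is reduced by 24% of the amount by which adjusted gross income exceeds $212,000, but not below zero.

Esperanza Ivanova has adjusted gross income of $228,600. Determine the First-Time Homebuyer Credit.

$5,541

First-Time Homebuyer Credit: 24% of the $16,600 excess over $212,000 is $3,984; credit = $9,525 − $3,984 = $5,541.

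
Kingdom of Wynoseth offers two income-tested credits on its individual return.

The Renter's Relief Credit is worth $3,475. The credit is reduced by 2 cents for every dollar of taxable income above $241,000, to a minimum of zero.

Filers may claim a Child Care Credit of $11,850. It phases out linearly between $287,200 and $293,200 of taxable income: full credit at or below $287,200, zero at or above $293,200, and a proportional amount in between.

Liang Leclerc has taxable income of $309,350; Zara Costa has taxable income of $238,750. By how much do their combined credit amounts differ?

$13,217

Liang ($309,350): Renter's Relief Credit: 2% of the $68,350 excess over $241,000 is $1,367; credit = $3,475 − $1,367 = $2,108. Child Care Credit: $309,350 is at or above $293,200, so the credit is $0. total $2,108 + $0 = $2,108
Zara ($238,750): Renter's Relief Credit: $238,750 is at or below the $241,000 threshold, so the full $3,475 applies. Child Care Credit: $238,750 is at or below the $287,200 threshold, so the full $11,850 applies. total $3,475 + $11,850 = $15,325
Difference: |$2,108 − $15,325| = $13,217.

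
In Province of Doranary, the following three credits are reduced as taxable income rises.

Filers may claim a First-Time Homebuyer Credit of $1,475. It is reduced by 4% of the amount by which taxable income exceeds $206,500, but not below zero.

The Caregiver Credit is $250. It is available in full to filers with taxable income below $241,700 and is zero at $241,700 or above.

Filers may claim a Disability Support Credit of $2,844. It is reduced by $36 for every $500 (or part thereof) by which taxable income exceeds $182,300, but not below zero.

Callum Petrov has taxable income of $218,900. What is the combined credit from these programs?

$1,409

First-Time Homebuyer Credit: 4% of the $12,400 excess over $206,500 is $496; credit = $1,475 − $496 = $979.
Caregiver Credit: $218,900 is below the $241,700 cutoff, so the full $250 applies.
Disability Support Credit: income exceeds $182,300 by $36,600, which is 74 full-or-partial $500 increments; reduction = 74 × $36 = $2,664, leaving $180.
Total: $979 + $250 + $180 = $1,409.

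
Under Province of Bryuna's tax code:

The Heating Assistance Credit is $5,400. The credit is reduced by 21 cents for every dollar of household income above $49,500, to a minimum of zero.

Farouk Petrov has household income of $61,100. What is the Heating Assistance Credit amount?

Heating Assistance Credit: 21% of the $11,600 excess over $49,500 is $2,436; credit = $5,400 − $2,436 = $2,964.

$2,964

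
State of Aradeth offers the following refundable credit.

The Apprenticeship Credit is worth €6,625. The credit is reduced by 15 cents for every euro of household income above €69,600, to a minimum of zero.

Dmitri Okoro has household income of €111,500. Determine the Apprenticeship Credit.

€340

Apprenticeship Credit: 15% of the €41,900 excess over €69,600 is €6,285; credit = €6,625 − €6,285 = €340.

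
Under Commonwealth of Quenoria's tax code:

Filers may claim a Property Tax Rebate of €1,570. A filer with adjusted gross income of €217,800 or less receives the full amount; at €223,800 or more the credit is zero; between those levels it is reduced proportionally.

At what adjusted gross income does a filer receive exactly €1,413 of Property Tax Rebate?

€218,400

€1,413 is 1,413/1,570 of the full €1,570, so 157/1,570 of the €6,000 range has been used: income = €217,800 + €6,000 × 157/1,570 = €218,400.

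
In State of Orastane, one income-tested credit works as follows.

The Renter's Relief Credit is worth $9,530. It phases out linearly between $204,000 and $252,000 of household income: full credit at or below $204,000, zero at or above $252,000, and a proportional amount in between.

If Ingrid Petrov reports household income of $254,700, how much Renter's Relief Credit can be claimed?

$0

Renter's Relief Credit: $254,700 is at or above $252,000, so the credit is $0.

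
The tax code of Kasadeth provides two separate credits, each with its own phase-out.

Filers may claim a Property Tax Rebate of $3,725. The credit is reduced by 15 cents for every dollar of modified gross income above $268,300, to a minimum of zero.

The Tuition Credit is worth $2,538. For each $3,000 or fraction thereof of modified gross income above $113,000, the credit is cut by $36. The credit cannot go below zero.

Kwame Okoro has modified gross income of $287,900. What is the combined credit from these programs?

Property Tax Rebate: 15% of the $19,600 excess over $268,300 is $2,940; credit = $3,725 − $2,940 = $785.
Tuition Credit: income exceeds $113,000 by $174,900, which is 59 full-or-partial $3,000 increments; reduction = 59 × $36 = $2,124, leaving $414.
Total: $785 + $414 = $1,199.

$1,199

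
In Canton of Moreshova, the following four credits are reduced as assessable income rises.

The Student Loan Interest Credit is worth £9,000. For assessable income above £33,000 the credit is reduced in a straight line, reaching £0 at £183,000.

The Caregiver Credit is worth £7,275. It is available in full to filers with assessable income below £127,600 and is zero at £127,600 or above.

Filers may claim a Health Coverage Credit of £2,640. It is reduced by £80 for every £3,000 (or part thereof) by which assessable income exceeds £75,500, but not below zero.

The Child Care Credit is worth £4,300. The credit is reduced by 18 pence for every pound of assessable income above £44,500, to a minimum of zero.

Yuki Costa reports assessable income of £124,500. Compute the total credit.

£12,065

Student Loan Interest Credit: £124,500 is £91,500 into a £150,000 phase-out range, leaving 58,500/150,000 of the credit: £9,000 × 58,500/150,000 = £3,510.
Caregiver Credit: £124,500 is below the £127,600 cutoff, so the full £7,275 applies.
Health Coverage Credit: income exceeds £75,500 by £49,000, which is 17 full-or-partial £3,000 increments; reduction = 17 × £80 = £1,360, leaving £1,280.
Child Care Credit: 18% of the £80,000 excess over £44,500 is £14,400 ≥ base, so the credit is £0.
Total: £3,510 + £7,275 + £1,280 + £0 = £12,065.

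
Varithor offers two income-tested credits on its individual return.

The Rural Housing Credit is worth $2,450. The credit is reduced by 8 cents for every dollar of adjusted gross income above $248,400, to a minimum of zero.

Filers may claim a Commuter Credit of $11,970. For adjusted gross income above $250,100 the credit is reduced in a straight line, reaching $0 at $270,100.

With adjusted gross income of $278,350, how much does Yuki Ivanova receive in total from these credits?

$54

Rural Housing Credit: 8% of the $29,950 excess over $248,400 is $2,396; credit = $2,450 − $2,396 = $54.
Commuter Credit: $278,350 is at or above $270,100, so the credit is $0.
Total: $54 + $0 = $54.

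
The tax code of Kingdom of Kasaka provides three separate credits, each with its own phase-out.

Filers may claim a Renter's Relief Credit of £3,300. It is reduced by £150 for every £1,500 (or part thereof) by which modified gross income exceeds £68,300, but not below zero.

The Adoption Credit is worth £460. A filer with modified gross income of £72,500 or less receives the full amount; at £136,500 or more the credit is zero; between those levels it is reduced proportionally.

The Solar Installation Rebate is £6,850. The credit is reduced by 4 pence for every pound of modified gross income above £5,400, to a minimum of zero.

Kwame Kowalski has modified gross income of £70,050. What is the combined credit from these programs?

Renter's Relief Credit: income exceeds £68,300 by £1,750, which is 2 full-or-partial £1,500 increments; reduction = 2 × £150 = £300, leaving £3,000.
Adoption Credit: £70,050 is at or below the £72,500 threshold, so the full £460 applies.
Solar Installation Rebate: 4% of the £64,650 excess over £5,400 is £2,586; credit = £6,850 − £2,586 = £4,264.
Total: £3,000 + £460 + £4,264 = £7,724.

£7,724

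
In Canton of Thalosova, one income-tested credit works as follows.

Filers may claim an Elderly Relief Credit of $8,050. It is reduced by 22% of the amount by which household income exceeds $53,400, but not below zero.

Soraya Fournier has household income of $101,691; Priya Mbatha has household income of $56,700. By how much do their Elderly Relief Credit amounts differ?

Soraya ($101,691): Elderly Relief Credit: 22% of the $48,291 excess over $53,400 is $10,624.02 ≥ base, so the credit is $0.
Priya ($56,700): Elderly Relief Credit: 22% of the $3,300 excess over $53,400 is $726; credit = $8,050 − $726 = $7,324.
Difference: |$0 − $7,324| = $7,324.

$7,324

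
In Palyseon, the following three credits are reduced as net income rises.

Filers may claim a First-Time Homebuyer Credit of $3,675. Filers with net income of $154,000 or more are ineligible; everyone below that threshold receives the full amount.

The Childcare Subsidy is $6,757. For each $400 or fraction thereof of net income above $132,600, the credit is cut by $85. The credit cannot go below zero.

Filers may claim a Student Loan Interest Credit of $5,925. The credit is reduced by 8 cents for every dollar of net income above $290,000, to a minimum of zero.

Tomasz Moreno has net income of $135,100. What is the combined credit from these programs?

First-Time Homebuyer Credit: $135,100 is below the $154,000 cutoff, so the full $3,675 applies.
Childcare Subsidy: income exceeds $132,600 by $2,500, which is 7 full-or-partial $400 increments; reduction = 7 × $85 = $595, leaving $6,162.
Student Loan Interest Credit: $135,100 is at or below the $290,000 threshold, so the full $5,925 applies.
Total: $3,675 + $6,162 + $5,925 = $15,762.

$15,762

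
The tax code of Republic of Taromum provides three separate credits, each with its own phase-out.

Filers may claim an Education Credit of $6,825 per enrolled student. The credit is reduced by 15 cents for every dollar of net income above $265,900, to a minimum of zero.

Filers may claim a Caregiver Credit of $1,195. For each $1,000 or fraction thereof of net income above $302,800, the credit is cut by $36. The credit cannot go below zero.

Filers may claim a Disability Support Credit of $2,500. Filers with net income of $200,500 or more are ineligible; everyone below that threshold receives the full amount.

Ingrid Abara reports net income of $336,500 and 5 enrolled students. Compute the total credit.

$23,535

Education Credit: base = 5 × $6,825 = $34,125. 15% of the $70,600 excess over $265,900 is $10,590; credit = $34,125 − $10,590 = $23,535.
Caregiver Credit: income exceeds $302,800 by $33,700 → 34 increments × $36 = $1,224 ≥ base, so the credit is $0.
Disability Support Credit: $336,500 meets or exceeds the $200,500 cutoff, so the credit is $0.
Total: $23,535 + $0 + $0 = $23,535.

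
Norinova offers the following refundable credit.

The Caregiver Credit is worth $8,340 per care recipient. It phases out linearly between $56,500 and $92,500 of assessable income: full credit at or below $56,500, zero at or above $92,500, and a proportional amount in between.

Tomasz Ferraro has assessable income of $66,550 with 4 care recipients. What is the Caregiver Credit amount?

Caregiver Credit: base = 4 × $8,340 = $33,360. $66,550 is $10,050 into a $36,000 phase-out range, leaving 25,950/36,000 of the credit: $33,360 × 25,950/36,000 = $24,047.

$24,047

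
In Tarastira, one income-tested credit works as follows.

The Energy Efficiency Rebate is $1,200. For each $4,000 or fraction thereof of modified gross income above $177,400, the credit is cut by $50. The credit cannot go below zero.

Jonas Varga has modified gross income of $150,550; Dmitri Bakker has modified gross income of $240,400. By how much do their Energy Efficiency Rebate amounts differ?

Jonas ($150,550): Energy Efficiency Rebate: $150,550 is at or below the $177,400 threshold, so the full $1,200 applies.
Dmitri ($240,400): Energy Efficiency Rebate: income exceeds $177,400 by $63,000, which is 16 full-or-partial $4,000 increments; reduction = 16 × $50 = $800, leaving $400.
Difference: |$1,200 − $400| = $800.

$800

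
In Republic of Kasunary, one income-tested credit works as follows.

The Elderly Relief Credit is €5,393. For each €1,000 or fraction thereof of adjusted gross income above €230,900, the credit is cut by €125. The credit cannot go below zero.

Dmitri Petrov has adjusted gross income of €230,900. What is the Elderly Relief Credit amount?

Elderly Relief Credit: €230,900 is at or below the €230,900 threshold, so the full €5,393 applies.

€5,393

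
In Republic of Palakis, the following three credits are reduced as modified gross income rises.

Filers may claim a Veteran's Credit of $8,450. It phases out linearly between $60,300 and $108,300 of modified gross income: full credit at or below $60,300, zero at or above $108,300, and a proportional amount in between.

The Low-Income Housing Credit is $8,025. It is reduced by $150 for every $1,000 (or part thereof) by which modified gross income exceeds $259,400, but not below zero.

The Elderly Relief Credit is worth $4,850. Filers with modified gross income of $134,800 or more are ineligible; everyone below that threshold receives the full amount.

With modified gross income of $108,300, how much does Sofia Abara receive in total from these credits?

Veteran's Credit: $108,300 is at or above $108,300, so the credit is $0.
Low-Income Housing Credit: $108,300 is at or below the $259,400 threshold, so the full $8,025 applies.
Elderly Relief Credit: $108,300 is below the $134,800 cutoff, so the full $4,850 applies.
Total: $0 + $8,025 + $4,850 = $12,875.

$12,875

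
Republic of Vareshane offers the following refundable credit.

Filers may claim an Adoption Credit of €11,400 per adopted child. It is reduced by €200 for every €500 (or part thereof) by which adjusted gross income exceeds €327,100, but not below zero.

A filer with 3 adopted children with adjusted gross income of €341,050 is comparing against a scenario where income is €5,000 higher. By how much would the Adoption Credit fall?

€2,000

At €341,050 — base = 3 × €11,400 = €34,200. income exceeds €327,100 by €13,950, which is 28 full-or-partial €500 increments; reduction = 28 × €200 = €5,600, leaving €28,600.
At €346,050 — base = 3 × €11,400 = €34,200. income exceeds €327,100 by €18,950, which is 38 full-or-partial €500 increments; reduction = 38 × €200 = €7,600, leaving €26,600.
Lost: €28,600 − €26,600 = €2,000.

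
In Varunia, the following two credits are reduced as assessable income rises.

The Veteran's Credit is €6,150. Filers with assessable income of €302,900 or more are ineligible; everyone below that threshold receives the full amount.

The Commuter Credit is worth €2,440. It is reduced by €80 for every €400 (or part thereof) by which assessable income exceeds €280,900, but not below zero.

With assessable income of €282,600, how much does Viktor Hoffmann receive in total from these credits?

Veteran's Credit: €282,600 is below the €302,900 cutoff, so the full €6,150 applies.
Commuter Credit: income exceeds €280,900 by €1,700, which is 5 full-or-partial €400 increments; reduction = 5 × €80 = €400, leaving €2,040.
Total: €6,150 + €2,040 = €8,190.

€8,190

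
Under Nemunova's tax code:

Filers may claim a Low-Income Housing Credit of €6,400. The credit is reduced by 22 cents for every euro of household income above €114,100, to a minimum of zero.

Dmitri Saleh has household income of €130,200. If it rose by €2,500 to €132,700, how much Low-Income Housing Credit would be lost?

€550

At €130,200 — 22% of the €16,100 excess over €114,100 is €3,542; credit = €6,400 − €3,542 = €2,858.
At €132,700 — 22% of the €18,600 excess over €114,100 is €4,092; credit = €6,400 − €4,092 = €2,308.
Lost: €2,858 − €2,308 = €550.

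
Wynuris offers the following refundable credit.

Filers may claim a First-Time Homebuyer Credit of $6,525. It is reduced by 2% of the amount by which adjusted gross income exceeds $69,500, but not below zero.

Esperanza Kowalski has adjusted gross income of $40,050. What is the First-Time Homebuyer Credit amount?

First-Time Homebuyer Credit: $40,050 is at or below the $69,500 threshold, so the full $6,525 applies.

$6,525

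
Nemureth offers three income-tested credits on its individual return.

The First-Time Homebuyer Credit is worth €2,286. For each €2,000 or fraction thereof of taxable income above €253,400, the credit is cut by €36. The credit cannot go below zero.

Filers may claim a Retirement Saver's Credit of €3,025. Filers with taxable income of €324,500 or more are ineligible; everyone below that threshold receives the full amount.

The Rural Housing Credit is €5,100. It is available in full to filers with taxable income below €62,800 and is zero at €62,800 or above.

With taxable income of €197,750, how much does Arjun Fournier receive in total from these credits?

€5,311

First-Time Homebuyer Credit: €197,750 is at or below the €253,400 threshold, so the full €2,286 applies.
Retirement Saver's Credit: €197,750 is below the €324,500 cutoff, so the full €3,025 applies.
Rural Housing Credit: €197,750 meets or exceeds the €62,800 cutoff, so the credit is €0.
Total: €2,286 + €3,025 + €0 = €5,311.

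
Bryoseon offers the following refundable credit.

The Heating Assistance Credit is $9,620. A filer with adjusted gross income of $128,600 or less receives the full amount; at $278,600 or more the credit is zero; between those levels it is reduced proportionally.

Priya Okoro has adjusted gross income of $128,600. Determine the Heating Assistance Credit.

Heating Assistance Credit: $128,600 is at or below the $128,600 threshold, so the full $9,620 applies.

$9,620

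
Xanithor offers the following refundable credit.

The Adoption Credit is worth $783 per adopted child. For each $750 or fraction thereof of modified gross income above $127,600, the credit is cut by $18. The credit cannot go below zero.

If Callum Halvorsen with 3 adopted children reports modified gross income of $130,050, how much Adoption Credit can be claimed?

$2,277

Adoption Credit: base = 3 × $783 = $2,349. income exceeds $127,600 by $2,450, which is 4 full-or-partial $750 increments; reduction = 4 × $18 = $72, leaving $2,277.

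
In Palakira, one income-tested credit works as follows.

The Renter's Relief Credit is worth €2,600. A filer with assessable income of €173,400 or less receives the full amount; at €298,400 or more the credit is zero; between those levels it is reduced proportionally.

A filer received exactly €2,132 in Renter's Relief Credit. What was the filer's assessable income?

€195,900

€2,132 is 2,132/2,600 of the full €2,600, so 468/2,600 of the €125,000 range has been used: income = €173,400 + €125,000 × 468/2,600 = €195,900.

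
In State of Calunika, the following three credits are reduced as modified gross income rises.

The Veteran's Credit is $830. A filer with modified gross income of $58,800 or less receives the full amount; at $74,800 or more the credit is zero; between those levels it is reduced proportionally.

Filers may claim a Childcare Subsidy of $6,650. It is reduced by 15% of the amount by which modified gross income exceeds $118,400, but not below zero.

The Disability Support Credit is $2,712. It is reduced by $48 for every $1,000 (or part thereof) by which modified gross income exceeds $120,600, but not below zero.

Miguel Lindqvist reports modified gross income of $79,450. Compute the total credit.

Veteran's Credit: $79,450 is at or above $74,800, so the credit is $0.
Childcare Subsidy: $79,450 is at or below the $118,400 threshold, so the full $6,650 applies.
Disability Support Credit: $79,450 is at or below the $120,600 threshold, so the full $2,712 applies.
Total: $0 + $6,650 + $2,712 = $9,362.

$9,362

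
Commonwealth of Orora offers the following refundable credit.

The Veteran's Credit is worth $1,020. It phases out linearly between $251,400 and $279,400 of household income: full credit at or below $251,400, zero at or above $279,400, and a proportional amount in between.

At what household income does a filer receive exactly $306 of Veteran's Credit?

$306 is 306/1,020 of the full $1,020, so 714/1,020 of the $28,000 range has been used: income = $251,400 + $28,000 × 714/1,020 = $271,000.

$271,000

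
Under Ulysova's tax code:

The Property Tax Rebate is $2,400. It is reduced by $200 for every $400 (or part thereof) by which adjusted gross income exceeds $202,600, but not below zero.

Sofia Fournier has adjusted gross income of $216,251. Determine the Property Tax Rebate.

$0

Property Tax Rebate: income exceeds $202,600 by $13,651 → 35 increments × $200 = $7,000 ≥ base, so the credit is $0.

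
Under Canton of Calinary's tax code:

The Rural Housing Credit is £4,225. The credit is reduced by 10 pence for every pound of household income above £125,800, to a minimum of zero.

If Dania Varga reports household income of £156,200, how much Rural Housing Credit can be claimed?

£1,185

Rural Housing Credit: 10% of the £30,400 excess over £125,800 is £3,040; credit = £4,225 − £3,040 = £1,185.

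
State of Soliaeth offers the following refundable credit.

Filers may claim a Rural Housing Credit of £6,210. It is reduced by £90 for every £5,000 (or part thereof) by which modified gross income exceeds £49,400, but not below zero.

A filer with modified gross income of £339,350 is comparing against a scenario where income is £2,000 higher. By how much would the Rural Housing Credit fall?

£90

At £339,350 — income exceeds £49,400 by £289,950, which is 58 full-or-partial £5,000 increments; reduction = 58 × £90 = £5,220, leaving £990.
At £341,350 — income exceeds £49,400 by £291,950, which is 59 full-or-partial £5,000 increments; reduction = 59 × £90 = £5,310, leaving £900.
Lost: £990 − £900 = £90.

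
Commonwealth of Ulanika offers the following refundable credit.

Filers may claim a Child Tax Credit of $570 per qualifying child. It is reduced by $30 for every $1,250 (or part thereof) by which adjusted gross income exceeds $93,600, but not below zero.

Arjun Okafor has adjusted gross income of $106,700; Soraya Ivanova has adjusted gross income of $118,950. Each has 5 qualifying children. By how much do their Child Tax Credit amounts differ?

$300

Arjun ($106,700): Child Tax Credit: base = 5 × $570 = $2,850. income exceeds $93,600 by $13,100, which is 11 full-or-partial $1,250 increments; reduction = 11 × $30 = $330, leaving $2,520.
Soraya ($118,950): Child Tax Credit: base = 5 × $570 = $2,850. income exceeds $93,600 by $25,350, which is 21 full-or-partial $1,250 increments; reduction = 21 × $30 = $630, leaving $2,220.
Difference: |$2,520 − $2,220| = $300.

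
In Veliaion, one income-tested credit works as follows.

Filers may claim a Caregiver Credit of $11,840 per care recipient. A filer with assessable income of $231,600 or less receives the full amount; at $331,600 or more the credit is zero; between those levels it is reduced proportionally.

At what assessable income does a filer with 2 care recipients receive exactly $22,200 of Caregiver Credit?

Full credit = 2 × $11,840 = $23,680.
$22,200 is 22,200/23,680 of the full $23,680, so 1,480/23,680 of the $100,000 range has been used: income = $231,600 + $100,000 × 1,480/23,680 = $237,850.

$237,850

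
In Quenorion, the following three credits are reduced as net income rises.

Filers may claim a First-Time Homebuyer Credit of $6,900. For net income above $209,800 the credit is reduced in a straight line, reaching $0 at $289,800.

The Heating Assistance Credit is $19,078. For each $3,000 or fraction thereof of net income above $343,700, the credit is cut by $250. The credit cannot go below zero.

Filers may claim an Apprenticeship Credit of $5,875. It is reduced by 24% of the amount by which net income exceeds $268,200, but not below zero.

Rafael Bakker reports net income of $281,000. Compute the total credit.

First-Time Homebuyer Credit: $281,000 is $71,200 into a $80,000 phase-out range, leaving 8,800/80,000 of the credit: $6,900 × 8,800/80,000 = $759.
Heating Assistance Credit: $281,000 is at or below the $343,700 threshold, so the full $19,078 applies.
Apprenticeship Credit: 24% of the $12,800 excess over $268,200 is $3,072; credit = $5,875 − $3,072 = $2,803.
Total: $759 + $19,078 + $2,803 = $22,640.

$22,640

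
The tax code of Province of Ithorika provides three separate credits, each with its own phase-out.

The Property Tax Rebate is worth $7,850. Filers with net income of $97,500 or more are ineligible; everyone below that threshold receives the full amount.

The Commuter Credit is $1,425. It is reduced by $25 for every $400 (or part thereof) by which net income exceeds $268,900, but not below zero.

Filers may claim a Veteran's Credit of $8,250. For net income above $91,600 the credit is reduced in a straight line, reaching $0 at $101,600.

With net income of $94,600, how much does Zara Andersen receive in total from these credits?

$15,050

Property Tax Rebate: $94,600 is below the $97,500 cutoff, so the full $7,850 applies.
Commuter Credit: $94,600 is at or below the $268,900 threshold, so the full $1,425 applies.
Veteran's Credit: $94,600 is $3,000 into a $10,000 phase-out range, leaving 7,000/10,000 of the credit: $8,250 × 7,000/10,000 = $5,775.
Total: $7,850 + $1,425 + $5,775 = $15,050.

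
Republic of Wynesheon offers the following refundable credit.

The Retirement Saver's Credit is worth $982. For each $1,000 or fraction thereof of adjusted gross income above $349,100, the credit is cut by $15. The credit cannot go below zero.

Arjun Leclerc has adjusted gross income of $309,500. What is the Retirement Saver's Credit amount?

$982

Retirement Saver's Credit: $309,500 is at or below the $349,100 threshold, so the full $982 applies.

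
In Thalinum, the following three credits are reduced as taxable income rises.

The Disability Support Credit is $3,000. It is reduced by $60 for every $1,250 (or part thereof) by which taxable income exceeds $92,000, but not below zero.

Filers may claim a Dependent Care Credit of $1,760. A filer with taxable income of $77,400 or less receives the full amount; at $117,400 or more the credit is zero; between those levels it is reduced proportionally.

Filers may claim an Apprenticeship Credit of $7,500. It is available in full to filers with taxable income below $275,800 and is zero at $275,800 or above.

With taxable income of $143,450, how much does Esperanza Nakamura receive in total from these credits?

Disability Support Credit: income exceeds $92,000 by $51,450, which is 42 full-or-partial $1,250 increments; reduction = 42 × $60 = $2,520, leaving $480.
Dependent Care Credit: $143,450 is at or above $117,400, so the credit is $0.
Apprenticeship Credit: $143,450 is below the $275,800 cutoff, so the full $7,500 applies.
Total: $480 + $0 + $7,500 = $7,980.

$7,980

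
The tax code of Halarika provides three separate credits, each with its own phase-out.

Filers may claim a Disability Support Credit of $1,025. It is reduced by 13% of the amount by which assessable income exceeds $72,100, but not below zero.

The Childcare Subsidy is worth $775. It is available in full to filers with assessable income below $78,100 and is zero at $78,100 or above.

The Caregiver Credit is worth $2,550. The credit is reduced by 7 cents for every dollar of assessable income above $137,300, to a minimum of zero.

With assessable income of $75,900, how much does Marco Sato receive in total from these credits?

$3,856

Disability Support Credit: 13% of the $3,800 excess over $72,100 is $494; credit = $1,025 − $494 = $531.
Childcare Subsidy: $75,900 is below the $78,100 cutoff, so the full $775 applies.
Caregiver Credit: $75,900 is at or below the $137,300 threshold, so the full $2,550 applies.
Total: $531 + $775 + $2,550 = $3,856.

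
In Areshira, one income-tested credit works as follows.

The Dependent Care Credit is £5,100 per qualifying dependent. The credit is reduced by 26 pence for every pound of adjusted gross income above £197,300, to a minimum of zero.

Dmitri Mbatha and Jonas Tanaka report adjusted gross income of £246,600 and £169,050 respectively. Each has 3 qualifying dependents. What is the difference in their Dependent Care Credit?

£12,818

Dmitri (£246,600): Dependent Care Credit: base = 3 × £5,100 = £15,300. 26% of the £49,300 excess over £197,300 is £12,818; credit = £15,300 − £12,818 = £2,482.
Jonas (£169,050): Dependent Care Credit: base = 3 × £5,100 = £15,300. £169,050 is at or below the £197,300 threshold, so the full £15,300 applies.
Difference: |£2,482 − £15,300| = £12,818.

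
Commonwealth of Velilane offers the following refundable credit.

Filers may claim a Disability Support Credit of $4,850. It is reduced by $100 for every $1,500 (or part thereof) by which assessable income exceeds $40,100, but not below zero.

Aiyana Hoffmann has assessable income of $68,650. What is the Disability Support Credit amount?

$2,850

Disability Support Credit: income exceeds $40,100 by $28,550, which is 20 full-or-partial $1,500 increments; reduction = 20 × $100 = $2,000, leaving $2,850.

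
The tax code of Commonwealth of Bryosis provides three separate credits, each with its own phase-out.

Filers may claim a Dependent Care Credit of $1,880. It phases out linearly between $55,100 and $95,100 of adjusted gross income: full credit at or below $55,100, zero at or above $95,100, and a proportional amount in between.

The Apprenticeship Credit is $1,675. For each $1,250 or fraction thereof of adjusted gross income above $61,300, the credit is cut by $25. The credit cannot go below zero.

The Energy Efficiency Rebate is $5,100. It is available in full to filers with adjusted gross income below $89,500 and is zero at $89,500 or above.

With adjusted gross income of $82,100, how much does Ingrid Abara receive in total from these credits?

$6,961

Dependent Care Credit: $82,100 is $27,000 into a $40,000 phase-out range, leaving 13,000/40,000 of the credit: $1,880 × 13,000/40,000 = $611.
Apprenticeship Credit: income exceeds $61,300 by $20,800, which is 17 full-or-partial $1,250 increments; reduction = 17 × $25 = $425, leaving $1,250.
Energy Efficiency Rebate: $82,100 is below the $89,500 cutoff, so the full $5,100 applies.
Total: $611 + $1,250 + $5,100 = $6,961.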